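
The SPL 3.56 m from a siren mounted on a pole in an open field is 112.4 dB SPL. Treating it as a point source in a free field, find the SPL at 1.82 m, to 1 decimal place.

For a point source in a free field, ΔL = −20·log₁₀(d₂/d₁).
ΔL = −20·log₁₀(1.82/3.56) = 5.83 dB, so L₂ = 112.4 + (5.83) = 118.2 dB SPL.

118.2 dB SPL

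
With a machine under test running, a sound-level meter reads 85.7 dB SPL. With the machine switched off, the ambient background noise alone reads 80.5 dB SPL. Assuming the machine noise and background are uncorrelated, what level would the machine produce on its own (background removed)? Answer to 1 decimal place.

Subtract intensities: L_src = 10·log₁₀(10^(L_total/10) − 10^(L_bg/10)).
L_src = 10·log₁₀(10^(85.7/10) − 10^(80.5/10)) = 10·log₁₀(259300000) = 84.1 dB SPL.

84.1 dB SPL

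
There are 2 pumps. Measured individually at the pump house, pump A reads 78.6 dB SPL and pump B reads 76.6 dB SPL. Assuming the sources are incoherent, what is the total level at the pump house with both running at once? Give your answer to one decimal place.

80.7 dB SPL

Incoherent sources sum as intensities:
L_total = 10·log₁₀(10^(78.6/10) + 10^(76.6/10)) = 10·log₁₀(118200000) = 80.7 dB SPL.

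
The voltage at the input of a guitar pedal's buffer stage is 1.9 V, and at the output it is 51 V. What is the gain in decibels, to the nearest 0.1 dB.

Voltage ratio → dB uses the 20·log₁₀ form:
20·log₁₀(51/1.9) = 20·log₁₀(26.84) = 28.6 dB.

28.6 dB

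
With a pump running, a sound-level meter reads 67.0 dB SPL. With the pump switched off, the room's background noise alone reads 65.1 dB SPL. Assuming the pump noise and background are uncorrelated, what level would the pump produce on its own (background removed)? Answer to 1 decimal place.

62.5 dB SPL

Background correction is a power subtraction:
L_src = 10·log₁₀(10^(67.0/10) − 10^(65.1/10)) = 10·log₁₀(1776000) = 62.5 dB SPL.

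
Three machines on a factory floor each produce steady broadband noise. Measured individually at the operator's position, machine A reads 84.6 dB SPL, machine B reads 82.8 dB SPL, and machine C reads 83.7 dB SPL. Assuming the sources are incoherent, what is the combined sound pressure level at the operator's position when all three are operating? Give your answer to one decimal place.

88.5 dB SPL

Uncorrelated sources add in intensity (power), not in dB.
L_total = 10·log₁₀(10^(84.6/10) + 10^(82.8/10) + 10^(83.7/10)) = 10·log₁₀(713400000) = 88.5 dB SPL.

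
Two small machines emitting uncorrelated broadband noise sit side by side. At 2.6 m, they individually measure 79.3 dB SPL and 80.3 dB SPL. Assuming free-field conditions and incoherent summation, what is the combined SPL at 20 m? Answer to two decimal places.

65.12 dB SPL

Combined at 2.6 m: 10·log₁₀(10^(79.3/10)+10^(80.3/10)) = 82.839 dB SPL.
Then apply −20·log₁₀(20/2.6) = -17.721 dB → 65.12 dB SPL.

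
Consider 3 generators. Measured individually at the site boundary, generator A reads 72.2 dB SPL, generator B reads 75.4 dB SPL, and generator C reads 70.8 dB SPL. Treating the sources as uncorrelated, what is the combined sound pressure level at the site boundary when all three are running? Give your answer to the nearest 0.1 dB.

78.0 dB SPL

Incoherent sources sum as intensities:
L_total = 10·log₁₀(10^(72.2/10) + 10^(75.4/10) + 10^(70.8/10)) = 10·log₁₀(63290000) = 78.0 dB SPL.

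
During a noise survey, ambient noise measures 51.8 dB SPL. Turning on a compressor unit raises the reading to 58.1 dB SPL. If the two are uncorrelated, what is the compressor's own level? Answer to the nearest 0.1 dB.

Background correction is a power subtraction:
L_src = 10·log₁₀(10^(58.1/10) − 10^(51.8/10)) = 10·log₁₀(494300) = 56.9 dB SPL.

56.9 dB SPL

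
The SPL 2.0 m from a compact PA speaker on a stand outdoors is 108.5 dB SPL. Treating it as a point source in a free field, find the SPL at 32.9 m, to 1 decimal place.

For a point source in a free field, ΔL = −20·log₁₀(d₂/d₁).
ΔL = −20·log₁₀(32.9/2.0) = -24.32 dB, so L₂ = 108.5 + (-24.32) = 84.2 dB SPL.

84.2 dB SPL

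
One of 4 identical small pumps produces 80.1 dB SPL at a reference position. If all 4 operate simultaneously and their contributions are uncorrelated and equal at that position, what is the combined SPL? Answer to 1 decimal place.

86.1 dB SPL

4 equal incoherent sources raise the level by 10·log₁₀(4) = 6.02 dB.
L_total = 80.1 + 6.02 = 86.1 dB SPL.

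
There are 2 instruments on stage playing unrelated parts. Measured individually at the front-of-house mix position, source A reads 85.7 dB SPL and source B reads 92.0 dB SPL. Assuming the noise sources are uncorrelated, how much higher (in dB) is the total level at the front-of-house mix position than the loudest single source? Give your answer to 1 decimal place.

Add the sources as powers (linear), then convert back to dB:
L_total = 10·log₁₀(10^(85.7/10) + 10^(92.0/10)) = 92.91 dB SPL.
Excess over the loudest (92.0 dB): 92.91 − 92.0 = 0.9 dB.

0.9 dB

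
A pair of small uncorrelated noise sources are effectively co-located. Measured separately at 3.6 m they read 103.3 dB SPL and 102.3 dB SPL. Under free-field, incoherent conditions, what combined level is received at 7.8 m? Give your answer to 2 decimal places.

Combined at 3.6 m: 10·log₁₀(10^(103.3/10)+10^(102.3/10)) = 105.839 dB SPL.
Then apply −20·log₁₀(7.8/3.6) = -6.716 dB → 99.12 dB SPL.

99.12 dB SPL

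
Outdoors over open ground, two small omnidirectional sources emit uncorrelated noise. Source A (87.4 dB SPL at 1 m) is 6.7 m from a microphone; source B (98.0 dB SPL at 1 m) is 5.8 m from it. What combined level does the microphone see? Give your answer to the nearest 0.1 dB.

83.0 dB SPL

At the listener: L_A = 87.4 − 20·log₁₀(6.7) = 70.88 dB; L_B = 98.0 − 20·log₁₀(5.8) = 82.73 dB.
Combined: 10·log₁₀(10^(70.88/10)+10^(82.73/10)) = 83.0 dB SPL.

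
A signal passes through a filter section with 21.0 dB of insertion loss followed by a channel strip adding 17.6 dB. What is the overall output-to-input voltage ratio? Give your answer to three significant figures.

Net gain = (−21.0) + 17.6 = -3.4 dB.
Voltage ratio = 10^(-3.4/20) = 0.676.

0.676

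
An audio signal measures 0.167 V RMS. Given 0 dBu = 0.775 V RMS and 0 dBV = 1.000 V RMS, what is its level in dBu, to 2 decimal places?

dBu = 20·log₁₀(V / 0.775 V).
20·log₁₀(0.167/0.775) = -13.33 dBu.

-13.33 dBu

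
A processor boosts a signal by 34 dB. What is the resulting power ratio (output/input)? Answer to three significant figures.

Power ratio = 10^(dB/10).
10^(34/10) = 10^(3.400) = 2510.

2510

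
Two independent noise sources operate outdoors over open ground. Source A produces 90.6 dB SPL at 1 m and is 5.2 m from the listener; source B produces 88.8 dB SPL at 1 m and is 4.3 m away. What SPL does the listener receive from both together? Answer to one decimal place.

79.2 dB SPL

At the listener: L_A = 90.6 − 20·log₁₀(5.2) = 76.28 dB; L_B = 88.8 − 20·log₁₀(4.3) = 76.13 dB.
Combined: 10·log₁₀(10^(76.28/10)+10^(76.13/10)) = 79.2 dB SPL.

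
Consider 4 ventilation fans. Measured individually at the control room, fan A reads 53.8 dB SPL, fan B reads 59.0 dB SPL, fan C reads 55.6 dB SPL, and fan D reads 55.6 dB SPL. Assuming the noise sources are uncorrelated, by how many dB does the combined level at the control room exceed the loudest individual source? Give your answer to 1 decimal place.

3.5 dB

Incoherent sources sum as intensities:
L_total = 10·log₁₀(10^(53.8/10) + 10^(59.0/10) + 10^(55.6/10) + 10^(55.6/10)) = 62.46 dB SPL.
Excess over the loudest (59.0 dB): 62.46 − 59.0 = 3.5 dB.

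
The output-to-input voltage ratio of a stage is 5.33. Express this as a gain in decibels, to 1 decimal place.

Voltage ratio → dB uses the 20·log₁₀ form:
20·log₁₀(5.33) = 14.5 dB.

14.5 dB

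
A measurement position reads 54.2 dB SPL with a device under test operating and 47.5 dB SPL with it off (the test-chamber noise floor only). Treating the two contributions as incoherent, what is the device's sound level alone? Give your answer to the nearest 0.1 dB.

53.2 dB SPL

Remove the background by subtracting linear intensities:
L_src = 10·log₁₀(10^(54.2/10) − 10^(47.5/10)) = 10·log₁₀(206800) = 53.2 dB SPL.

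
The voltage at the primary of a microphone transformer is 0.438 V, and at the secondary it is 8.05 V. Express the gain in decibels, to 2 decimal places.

Voltage ratio → dB uses the 20·log₁₀ form:
20·log₁₀(8.05/0.438) = 20·log₁₀(18.38) = 25.29 dB.

25.29 dB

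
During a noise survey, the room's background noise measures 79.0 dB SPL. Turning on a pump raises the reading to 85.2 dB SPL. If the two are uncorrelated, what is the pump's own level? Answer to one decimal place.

84.0 dB SPL

Background correction is a power subtraction:
L_src = 10·log₁₀(10^(85.2/10) − 10^(79.0/10)) = 10·log₁₀(251700000) = 84.0 dB SPL.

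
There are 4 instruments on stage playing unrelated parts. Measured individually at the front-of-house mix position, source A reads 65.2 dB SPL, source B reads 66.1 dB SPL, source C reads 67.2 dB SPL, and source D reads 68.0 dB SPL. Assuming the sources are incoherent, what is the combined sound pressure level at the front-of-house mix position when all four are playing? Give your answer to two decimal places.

Uncorrelated sources add in intensity (power), not in dB.
L_total = 10·log₁₀(10^(65.2/10) + 10^(66.1/10) + 10^(67.2/10) + 10^(68.0/10)) = 10·log₁₀(18940000) = 72.77 dB SPL.

72.77 dB SPL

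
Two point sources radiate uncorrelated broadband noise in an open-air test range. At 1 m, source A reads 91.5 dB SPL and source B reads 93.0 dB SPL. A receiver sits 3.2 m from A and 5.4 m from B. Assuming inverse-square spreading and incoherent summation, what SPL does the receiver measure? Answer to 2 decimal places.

At the listener: L_A = 91.5 − 20·log₁₀(3.2) = 81.397 dB; L_B = 93.0 − 20·log₁₀(5.4) = 78.352 dB.
Combined: 10·log₁₀(10^(81.397/10)+10^(78.352/10)) = 83.15 dB SPL.

83.15 dB SPL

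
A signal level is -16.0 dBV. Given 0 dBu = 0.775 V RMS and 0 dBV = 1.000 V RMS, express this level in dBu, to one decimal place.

The offset between the scales is 20·log₁₀(0.775/1.000) = −2.214 dB.
So dBu = -16.0 + 2.214 = -13.8 dBu.

-13.8 dBu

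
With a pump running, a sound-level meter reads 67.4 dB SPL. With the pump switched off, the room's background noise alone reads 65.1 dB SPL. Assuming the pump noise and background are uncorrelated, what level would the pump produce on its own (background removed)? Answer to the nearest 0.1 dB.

63.5 dB SPL

Remove the background by subtracting linear intensities:
L_src = 10·log₁₀(10^(67.4/10) − 10^(65.1/10)) = 10·log₁₀(2259000) = 63.5 dB SPL.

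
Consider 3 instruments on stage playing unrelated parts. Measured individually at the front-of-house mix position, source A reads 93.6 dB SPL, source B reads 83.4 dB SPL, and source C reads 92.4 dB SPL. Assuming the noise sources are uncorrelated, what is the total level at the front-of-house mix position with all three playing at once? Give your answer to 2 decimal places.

96.28 dB SPL

Add the sources as powers (linear), then convert back to dB:
L_total = 10·log₁₀(10^(93.6/10) + 10^(83.4/10) + 10^(92.4/10)) = 10·log₁₀(4247000000) = 96.28 dB SPL.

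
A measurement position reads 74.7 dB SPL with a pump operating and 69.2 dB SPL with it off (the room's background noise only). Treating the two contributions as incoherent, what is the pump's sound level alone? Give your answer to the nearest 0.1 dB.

73.3 dB SPL

Subtract intensities: L_src = 10·log₁₀(10^(L_total/10) − 10^(L_bg/10)).
L_src = 10·log₁₀(10^(74.7/10) − 10^(69.2/10)) = 10·log₁₀(21190000) = 73.3 dB SPL.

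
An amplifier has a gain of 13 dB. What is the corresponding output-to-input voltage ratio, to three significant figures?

4.47

Voltage ratio = 10^(dB/20).
10^(13/20) = 10^(0.6500) = 4.47.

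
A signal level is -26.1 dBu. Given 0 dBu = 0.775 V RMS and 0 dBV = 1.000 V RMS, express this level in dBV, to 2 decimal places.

The offset between the scales is 20·log₁₀(0.775/1.000) = −2.214 dB.
So dBV = -26.1 − 2.214 = -28.31 dBV.

-28.31 dBV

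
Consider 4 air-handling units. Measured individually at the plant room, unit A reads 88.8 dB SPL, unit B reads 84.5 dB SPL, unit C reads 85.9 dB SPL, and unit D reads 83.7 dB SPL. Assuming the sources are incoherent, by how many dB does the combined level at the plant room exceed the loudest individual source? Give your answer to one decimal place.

Uncorrelated sources add in intensity (power), not in dB.
L_total = 10·log₁₀(10^(88.8/10) + 10^(84.5/10) + 10^(85.9/10) + 10^(83.7/10)) = 92.21 dB SPL.
Excess over the loudest (88.8 dB): 92.21 − 88.8 = 3.4 dB.

3.4 dB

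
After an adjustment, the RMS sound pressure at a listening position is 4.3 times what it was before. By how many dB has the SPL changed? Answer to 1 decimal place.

SPL change from a pressure ratio uses the 20·log₁₀ form:
20·log₁₀(4.3) = 12.7 dB.

12.7 dB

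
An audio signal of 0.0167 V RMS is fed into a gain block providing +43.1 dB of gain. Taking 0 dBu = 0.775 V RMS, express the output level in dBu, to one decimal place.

+9.8 dBu

Input level: 20·log₁₀(0.0167/0.775) = -33.33 dBu.
Output: -33.33 + 43.1 = +9.8 dBu.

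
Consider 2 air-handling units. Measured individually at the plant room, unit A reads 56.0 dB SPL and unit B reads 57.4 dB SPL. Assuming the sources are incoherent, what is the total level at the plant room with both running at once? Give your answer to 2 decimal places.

Add the sources as powers (linear), then convert back to dB:
L_total = 10·log₁₀(10^(56.0/10) + 10^(57.4/10)) = 10·log₁₀(947600) = 59.77 dB SPL.

59.77 dB SPL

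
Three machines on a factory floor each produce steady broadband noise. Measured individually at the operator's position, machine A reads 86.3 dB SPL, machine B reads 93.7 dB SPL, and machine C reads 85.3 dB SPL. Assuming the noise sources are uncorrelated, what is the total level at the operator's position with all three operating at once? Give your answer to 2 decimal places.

94.93 dB SPL

Add the sources as powers (linear), then convert back to dB:
L_total = 10·log₁₀(10^(86.3/10) + 10^(93.7/10) + 10^(85.3/10)) = 10·log₁₀(3110000000) = 94.93 dB SPL.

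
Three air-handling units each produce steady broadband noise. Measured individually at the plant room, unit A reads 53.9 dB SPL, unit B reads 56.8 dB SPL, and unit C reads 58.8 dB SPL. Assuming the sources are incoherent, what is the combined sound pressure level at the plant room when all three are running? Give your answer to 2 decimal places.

61.71 dB SPL

Incoherent sources sum as intensities:
L_total = 10·log₁₀(10^(53.9/10) + 10^(56.8/10) + 10^(58.8/10)) = 10·log₁₀(1483000) = 61.71 dB SPL.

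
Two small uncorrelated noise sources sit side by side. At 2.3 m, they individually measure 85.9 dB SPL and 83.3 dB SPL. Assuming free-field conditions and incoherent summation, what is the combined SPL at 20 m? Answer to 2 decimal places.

Combined at 2.3 m: 10·log₁₀(10^(85.9/10)+10^(83.3/10)) = 87.802 dB SPL.
Then apply −20·log₁₀(20/2.3) = -18.786 dB → 69.02 dB SPL.

69.02 dB SPL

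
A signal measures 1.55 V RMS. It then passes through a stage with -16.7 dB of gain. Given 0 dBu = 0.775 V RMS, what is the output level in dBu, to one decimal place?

Input level: 20·log₁₀(1.55/0.775) = 6.02 dBu.
Output: 6.02 − 16.7 = -10.7 dBu.

-10.7 dBu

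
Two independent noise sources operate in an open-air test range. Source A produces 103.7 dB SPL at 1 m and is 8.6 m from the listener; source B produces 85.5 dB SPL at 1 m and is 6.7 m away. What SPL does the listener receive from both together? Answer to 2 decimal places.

85.12 dB SPL

At the listener: L_A = 103.7 − 20·log₁₀(8.6) = 85.010 dB; L_B = 85.5 − 20·log₁₀(6.7) = 68.979 dB.
Combined: 10·log₁₀(10^(85.010/10)+10^(68.979/10)) = 85.12 dB SPL.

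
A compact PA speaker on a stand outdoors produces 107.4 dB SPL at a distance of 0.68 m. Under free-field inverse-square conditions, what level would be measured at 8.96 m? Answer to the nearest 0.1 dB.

85.0 dB SPL

For a point source in a free field, ΔL = −20·log₁₀(d₂/d₁).
ΔL = −20·log₁₀(8.96/0.68) = -22.40 dB, so L₂ = 107.4 + (-22.40) = 85.0 dB SPL.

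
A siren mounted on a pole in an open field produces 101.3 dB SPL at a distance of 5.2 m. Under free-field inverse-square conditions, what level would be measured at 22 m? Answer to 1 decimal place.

88.8 dB SPL

Free-field point source: level drops by 20·log₁₀ of the distance ratio.
ΔL = −20·log₁₀(22/5.2) = -12.53 dB, so L₂ = 101.3 + (-12.53) = 88.8 dB SPL.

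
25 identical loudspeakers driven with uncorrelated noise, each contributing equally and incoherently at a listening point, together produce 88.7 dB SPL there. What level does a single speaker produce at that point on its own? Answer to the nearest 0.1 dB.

74.7 dB SPL

25 equal incoherent sources add 10·log₁₀(25) = 13.98 dB over one source.
L_one = 88.7 − 13.98 = 74.7 dB SPL.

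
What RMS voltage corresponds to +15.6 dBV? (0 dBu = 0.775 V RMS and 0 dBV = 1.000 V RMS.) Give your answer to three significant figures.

V = 1.000 V × 10^(+15.6/20).
= 1.000 × 6.026 = 6.03 V.

6.03 V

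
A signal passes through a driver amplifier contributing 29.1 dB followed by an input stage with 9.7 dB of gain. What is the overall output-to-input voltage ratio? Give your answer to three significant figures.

87.1

Net gain = 29.1 + 9.7 = 38.8 dB.
Voltage ratio = 10^(38.8/20) = 87.1.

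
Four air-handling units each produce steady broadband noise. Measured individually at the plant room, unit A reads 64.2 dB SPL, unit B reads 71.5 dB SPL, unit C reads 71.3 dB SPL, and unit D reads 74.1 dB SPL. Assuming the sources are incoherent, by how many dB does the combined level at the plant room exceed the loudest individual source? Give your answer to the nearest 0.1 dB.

Incoherent sources sum as intensities:
L_total = 10·log₁₀(10^(64.2/10) + 10^(71.5/10) + 10^(71.3/10) + 10^(74.1/10)) = 77.48 dB SPL.
Excess over the loudest (74.1 dB): 77.48 − 74.1 = 3.4 dB.

3.4 dB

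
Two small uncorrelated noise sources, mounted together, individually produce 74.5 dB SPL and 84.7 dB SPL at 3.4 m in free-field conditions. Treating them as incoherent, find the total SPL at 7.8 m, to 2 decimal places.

Combined at 3.4 m: 10·log₁₀(10^(74.5/10)+10^(84.7/10)) = 85.096 dB SPL.
Then apply −20·log₁₀(7.8/3.4) = -7.212 dB → 77.88 dB SPL.

77.88 dB SPL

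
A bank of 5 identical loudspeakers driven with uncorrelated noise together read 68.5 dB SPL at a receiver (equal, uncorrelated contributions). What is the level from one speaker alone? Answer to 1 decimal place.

61.5 dB SPL

5 equal incoherent sources add 10·log₁₀(5) = 6.99 dB over one source.
L_one = 68.5 − 6.99 = 61.5 dB SPL.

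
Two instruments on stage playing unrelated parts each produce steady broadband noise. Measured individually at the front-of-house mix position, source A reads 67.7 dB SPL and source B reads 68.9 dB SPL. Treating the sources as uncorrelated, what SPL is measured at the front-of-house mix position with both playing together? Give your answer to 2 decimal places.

71.35 dB SPL

Uncorrelated sources add in intensity (power), not in dB.
L_total = 10·log₁₀(10^(67.7/10) + 10^(68.9/10)) = 10·log₁₀(13650000) = 71.35 dB SPL.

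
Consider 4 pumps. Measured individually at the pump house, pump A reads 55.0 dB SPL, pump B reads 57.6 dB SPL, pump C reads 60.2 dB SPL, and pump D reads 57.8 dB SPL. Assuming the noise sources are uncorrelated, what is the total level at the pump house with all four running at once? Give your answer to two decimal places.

64.05 dB SPL

Uncorrelated sources add in intensity (power), not in dB.
L_total = 10·log₁₀(10^(55.0/10) + 10^(57.6/10) + 10^(60.2/10) + 10^(57.8/10)) = 10·log₁₀(2541000) = 64.05 dB SPL.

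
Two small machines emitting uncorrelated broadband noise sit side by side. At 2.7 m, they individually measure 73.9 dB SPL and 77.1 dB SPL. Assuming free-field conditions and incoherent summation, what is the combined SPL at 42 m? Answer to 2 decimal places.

Combined at 2.7 m: 10·log₁₀(10^(73.9/10)+10^(77.1/10)) = 78.799 dB SPL.
Then apply −20·log₁₀(42/2.7) = -23.838 dB → 54.96 dB SPL.

54.96 dB SPL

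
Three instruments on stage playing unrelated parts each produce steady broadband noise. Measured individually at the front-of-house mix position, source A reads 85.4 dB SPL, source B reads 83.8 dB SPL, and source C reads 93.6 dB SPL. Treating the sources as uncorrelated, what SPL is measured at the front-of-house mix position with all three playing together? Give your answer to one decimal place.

94.6 dB SPL

Incoherent sources sum as intensities:
L_total = 10·log₁₀(10^(85.4/10) + 10^(83.8/10) + 10^(93.6/10)) = 10·log₁₀(2877000000) = 94.6 dB SPL.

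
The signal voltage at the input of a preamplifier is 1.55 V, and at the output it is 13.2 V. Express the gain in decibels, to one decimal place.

18.6 dB

Voltage is an amplitude quantity, so gain = 20·log₁₀(V_out/V_in).
20·log₁₀(13.2/1.55) = 20·log₁₀(8.516) = 18.6 dB.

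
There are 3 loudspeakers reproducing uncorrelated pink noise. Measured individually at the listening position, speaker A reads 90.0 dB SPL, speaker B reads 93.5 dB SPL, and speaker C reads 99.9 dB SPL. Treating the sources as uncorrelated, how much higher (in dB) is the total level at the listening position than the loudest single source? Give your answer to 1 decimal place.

1.2 dB

Add the sources as powers (linear), then convert back to dB:
L_total = 10·log₁₀(10^(90.0/10) + 10^(93.5/10) + 10^(99.9/10)) = 101.14 dB SPL.
Excess over the loudest (99.9 dB): 101.14 − 99.9 = 1.2 dB.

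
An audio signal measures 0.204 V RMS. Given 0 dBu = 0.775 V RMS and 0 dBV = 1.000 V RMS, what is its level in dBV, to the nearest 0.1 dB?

dBV = 20·log₁₀(V / 1.000 V).
20·log₁₀(0.204/1.000) = -13.8 dBV.

-13.8 dBV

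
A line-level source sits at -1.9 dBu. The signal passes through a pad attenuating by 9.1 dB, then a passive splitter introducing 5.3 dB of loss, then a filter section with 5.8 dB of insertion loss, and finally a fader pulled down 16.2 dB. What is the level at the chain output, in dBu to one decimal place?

In dB, series stages simply add:
-1.9 − 9.1 − 5.3 − 5.8 − 16.2 = -38.3 dBu.

-38.3 dBu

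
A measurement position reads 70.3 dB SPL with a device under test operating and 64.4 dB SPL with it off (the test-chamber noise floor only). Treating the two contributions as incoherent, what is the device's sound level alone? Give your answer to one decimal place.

Background correction is a power subtraction:
L_src = 10·log₁₀(10^(70.3/10) − 10^(64.4/10)) = 10·log₁₀(7961000) = 69.0 dB SPL.

69.0 dB SPL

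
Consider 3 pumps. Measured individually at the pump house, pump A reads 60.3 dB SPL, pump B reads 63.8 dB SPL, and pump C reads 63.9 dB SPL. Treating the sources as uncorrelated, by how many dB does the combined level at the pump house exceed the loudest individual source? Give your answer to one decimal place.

Uncorrelated sources add in intensity (power), not in dB.
L_total = 10·log₁₀(10^(60.3/10) + 10^(63.8/10) + 10^(63.9/10)) = 67.73 dB SPL.
Excess over the loudest (63.9 dB): 67.73 − 63.9 = 3.8 dB.

3.8 dB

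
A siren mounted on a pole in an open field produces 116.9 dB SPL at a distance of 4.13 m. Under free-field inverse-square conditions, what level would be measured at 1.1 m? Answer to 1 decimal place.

For a point source in a free field, ΔL = −20·log₁₀(d₂/d₁).
ΔL = −20·log₁₀(1.1/4.13) = 11.49 dB, so L₂ = 116.9 + (11.49) = 128.4 dB SPL.

128.4 dB SPL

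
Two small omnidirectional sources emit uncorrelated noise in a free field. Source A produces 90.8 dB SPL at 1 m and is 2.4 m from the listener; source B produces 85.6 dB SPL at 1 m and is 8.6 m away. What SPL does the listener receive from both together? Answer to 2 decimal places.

At the listener: L_A = 90.8 − 20·log₁₀(2.4) = 83.196 dB; L_B = 85.6 − 20·log₁₀(8.6) = 66.910 dB.
Combined: 10·log₁₀(10^(83.196/10)+10^(66.910/10)) = 83.30 dB SPL.

83.30 dB SPL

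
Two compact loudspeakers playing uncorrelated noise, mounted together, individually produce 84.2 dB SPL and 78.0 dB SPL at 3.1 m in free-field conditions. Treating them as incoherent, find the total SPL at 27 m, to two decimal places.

66.33 dB SPL

Combined at 3.1 m: 10·log₁₀(10^(84.2/10)+10^(78.0/10)) = 85.134 dB SPL.
Then apply −20·log₁₀(27/3.1) = -18.800 dB → 66.33 dB SPL.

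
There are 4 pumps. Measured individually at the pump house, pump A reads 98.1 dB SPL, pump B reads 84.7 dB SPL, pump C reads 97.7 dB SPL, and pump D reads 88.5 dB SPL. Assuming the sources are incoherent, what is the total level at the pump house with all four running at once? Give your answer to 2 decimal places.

Incoherent sources sum as intensities:
L_total = 10·log₁₀(10^(98.1/10) + 10^(84.7/10) + 10^(97.7/10) + 10^(88.5/10)) = 10·log₁₀(13348000000) = 101.25 dB SPL.

101.25 dB SPL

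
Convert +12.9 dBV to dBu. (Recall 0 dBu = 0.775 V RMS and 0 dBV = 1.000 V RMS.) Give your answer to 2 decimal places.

+15.11 dBu

The offset between the scales is 20·log₁₀(0.775/1.000) = −2.214 dB.
So dBu = +12.9 + 2.214 = +15.11 dBu.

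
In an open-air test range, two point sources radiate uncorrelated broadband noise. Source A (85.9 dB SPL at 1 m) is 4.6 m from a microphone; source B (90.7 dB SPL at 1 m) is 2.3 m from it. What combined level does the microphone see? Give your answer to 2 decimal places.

83.81 dB SPL

At the listener: L_A = 85.9 − 20·log₁₀(4.6) = 72.645 dB; L_B = 90.7 − 20·log₁₀(2.3) = 83.465 dB.
Combined: 10·log₁₀(10^(72.645/10)+10^(83.465/10)) = 83.81 dB SPL.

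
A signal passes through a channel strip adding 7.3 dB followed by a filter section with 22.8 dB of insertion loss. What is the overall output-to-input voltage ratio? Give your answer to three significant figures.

Net gain = 7.3 + (−22.8) = -15.5 dB.
Voltage ratio = 10^(-15.5/20) = 0.168.

0.168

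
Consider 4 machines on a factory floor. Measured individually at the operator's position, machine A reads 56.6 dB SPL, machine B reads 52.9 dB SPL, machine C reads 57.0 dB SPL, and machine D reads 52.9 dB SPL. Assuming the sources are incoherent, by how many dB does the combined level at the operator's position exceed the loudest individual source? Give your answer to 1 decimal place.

Incoherent sources sum as intensities:
L_total = 10·log₁₀(10^(56.6/10) + 10^(52.9/10) + 10^(57.0/10) + 10^(52.9/10)) = 61.30 dB SPL.
Excess over the loudest (57.0 dB): 61.30 − 57.0 = 4.3 dB.

4.3 dB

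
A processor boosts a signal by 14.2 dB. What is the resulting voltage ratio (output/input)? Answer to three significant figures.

Voltage ratio = 10^(dB/20).
10^(14.2/20) = 10^(0.7100) = 5.13.

5.13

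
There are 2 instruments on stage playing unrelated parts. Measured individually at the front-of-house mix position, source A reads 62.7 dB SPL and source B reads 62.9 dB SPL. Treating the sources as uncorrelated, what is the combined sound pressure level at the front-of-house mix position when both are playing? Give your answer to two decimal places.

Uncorrelated sources add in intensity (power), not in dB.
L_total = 10·log₁₀(10^(62.7/10) + 10^(62.9/10)) = 10·log₁₀(3812000) = 65.81 dB SPL.

65.81 dB SPL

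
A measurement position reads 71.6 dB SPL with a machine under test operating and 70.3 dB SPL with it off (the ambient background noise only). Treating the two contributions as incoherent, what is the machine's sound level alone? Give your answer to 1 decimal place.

65.7 dB SPL

Remove the background by subtracting linear intensities:
L_src = 10·log₁₀(10^(71.6/10) − 10^(70.3/10)) = 10·log₁₀(3739000) = 65.7 dB SPL.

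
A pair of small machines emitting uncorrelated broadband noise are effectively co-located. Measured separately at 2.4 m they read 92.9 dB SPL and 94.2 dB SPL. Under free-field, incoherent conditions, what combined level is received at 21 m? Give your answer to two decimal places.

Combined at 2.4 m: 10·log₁₀(10^(92.9/10)+10^(94.2/10)) = 96.609 dB SPL.
Then apply −20·log₁₀(21/2.4) = -18.840 dB → 77.77 dB SPL.

77.77 dB SPL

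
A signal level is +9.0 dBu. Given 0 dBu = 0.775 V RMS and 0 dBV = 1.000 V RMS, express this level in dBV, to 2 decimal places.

+6.79 dBV

The offset between the scales is 20·log₁₀(0.775/1.000) = −2.214 dB.
So dBV = +9.0 − 2.214 = +6.79 dBV.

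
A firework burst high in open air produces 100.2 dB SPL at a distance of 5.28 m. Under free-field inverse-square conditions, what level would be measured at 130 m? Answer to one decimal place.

72.4 dB SPL

For a point source in a free field, ΔL = −20·log₁₀(d₂/d₁).
ΔL = −20·log₁₀(130/5.28) = -27.83 dB, so L₂ = 100.2 + (-27.83) = 72.4 dB SPL.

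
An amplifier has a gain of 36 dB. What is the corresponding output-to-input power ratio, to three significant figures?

Power ratio = 10^(dB/10).
10^(36/10) = 10^(3.600) = 3980.

3980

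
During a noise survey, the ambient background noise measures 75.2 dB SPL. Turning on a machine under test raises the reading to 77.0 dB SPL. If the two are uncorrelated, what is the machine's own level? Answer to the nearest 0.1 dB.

Remove the background by subtracting linear intensities:
L_src = 10·log₁₀(10^(77.0/10) − 10^(75.2/10)) = 10·log₁₀(17010000) = 72.3 dB SPL.

72.3 dB SPL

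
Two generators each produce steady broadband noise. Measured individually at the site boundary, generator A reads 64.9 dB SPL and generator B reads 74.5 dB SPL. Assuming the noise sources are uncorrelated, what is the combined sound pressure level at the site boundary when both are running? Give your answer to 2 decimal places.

Add the sources as powers (linear), then convert back to dB:
L_total = 10·log₁₀(10^(64.9/10) + 10^(74.5/10)) = 10·log₁₀(31270000) = 74.95 dB SPL.

74.95 dB SPL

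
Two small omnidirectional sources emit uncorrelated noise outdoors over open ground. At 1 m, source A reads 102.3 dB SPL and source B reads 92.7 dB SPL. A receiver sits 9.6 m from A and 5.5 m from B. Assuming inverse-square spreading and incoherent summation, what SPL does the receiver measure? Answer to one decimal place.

83.9 dB SPL

At the listener: L_A = 102.3 − 20·log₁₀(9.6) = 82.65 dB; L_B = 92.7 − 20·log₁₀(5.5) = 77.89 dB.
Combined: 10·log₁₀(10^(82.65/10)+10^(77.89/10)) = 83.9 dB SPL.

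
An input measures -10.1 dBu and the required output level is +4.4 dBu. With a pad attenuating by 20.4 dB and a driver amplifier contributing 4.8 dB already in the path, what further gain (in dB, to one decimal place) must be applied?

The required make-up gain is the shortfall in the dB sum.
G = +4.4 − (-10.1) + 20.4 − 4.8 = 30.1 dB.

30.1 dB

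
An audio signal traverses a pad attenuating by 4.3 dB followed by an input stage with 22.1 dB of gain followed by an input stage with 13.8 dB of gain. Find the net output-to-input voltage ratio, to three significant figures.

Net gain = (−4.3) + 22.1 + 13.8 = 31.6 dB.
Voltage ratio = 10^(31.6/20) = 38.0.

38.0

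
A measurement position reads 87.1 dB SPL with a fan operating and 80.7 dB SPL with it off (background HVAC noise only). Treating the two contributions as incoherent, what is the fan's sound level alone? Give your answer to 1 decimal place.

86.0 dB SPL

Remove the background by subtracting linear intensities:
L_src = 10·log₁₀(10^(87.1/10) − 10^(80.7/10)) = 10·log₁₀(395400000) = 86.0 dB SPL.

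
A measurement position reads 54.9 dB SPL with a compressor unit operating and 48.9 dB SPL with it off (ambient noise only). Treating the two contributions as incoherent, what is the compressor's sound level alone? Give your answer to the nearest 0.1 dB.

53.6 dB SPL

Background correction is a power subtraction:
L_src = 10·log₁₀(10^(54.9/10) − 10^(48.9/10)) = 10·log₁₀(231400) = 53.6 dB SPL.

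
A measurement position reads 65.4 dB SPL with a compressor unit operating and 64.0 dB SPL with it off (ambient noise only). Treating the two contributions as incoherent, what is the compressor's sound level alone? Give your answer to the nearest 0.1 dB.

59.8 dB SPL

Subtract intensities: L_src = 10·log₁₀(10^(L_total/10) − 10^(L_bg/10)).
L_src = 10·log₁₀(10^(65.4/10) − 10^(64.0/10)) = 10·log₁₀(955500) = 59.8 dB SPL.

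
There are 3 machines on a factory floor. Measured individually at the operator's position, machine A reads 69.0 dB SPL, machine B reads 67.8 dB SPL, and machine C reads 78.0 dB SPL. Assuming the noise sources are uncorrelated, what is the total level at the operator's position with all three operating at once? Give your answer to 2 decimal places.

78.87 dB SPL

Incoherent sources sum as intensities:
L_total = 10·log₁₀(10^(69.0/10) + 10^(67.8/10) + 10^(78.0/10)) = 10·log₁₀(77060000) = 78.87 dB SPL.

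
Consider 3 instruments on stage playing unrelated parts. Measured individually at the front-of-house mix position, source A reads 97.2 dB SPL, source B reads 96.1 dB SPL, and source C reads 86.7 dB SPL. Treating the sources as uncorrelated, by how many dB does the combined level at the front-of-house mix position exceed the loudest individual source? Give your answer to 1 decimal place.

Incoherent sources sum as intensities:
L_total = 10·log₁₀(10^(97.2/10) + 10^(96.1/10) + 10^(86.7/10)) = 99.91 dB SPL.
Excess over the loudest (97.2 dB): 99.91 − 97.2 = 2.7 dB.

2.7 dB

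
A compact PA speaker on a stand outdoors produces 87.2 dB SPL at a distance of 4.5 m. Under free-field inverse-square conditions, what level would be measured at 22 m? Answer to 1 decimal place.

Free-field point source: level drops by 20·log₁₀ of the distance ratio.
ΔL = −20·log₁₀(22/4.5) = -13.78 dB, so L₂ = 87.2 + (-13.78) = 73.4 dB SPL.

73.4 dB SPL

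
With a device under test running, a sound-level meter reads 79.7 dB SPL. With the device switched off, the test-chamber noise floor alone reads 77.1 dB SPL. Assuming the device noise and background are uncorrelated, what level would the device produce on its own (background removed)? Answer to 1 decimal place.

76.2 dB SPL

Remove the background by subtracting linear intensities:
L_src = 10·log₁₀(10^(79.7/10) − 10^(77.1/10)) = 10·log₁₀(42040000) = 76.2 dB SPL.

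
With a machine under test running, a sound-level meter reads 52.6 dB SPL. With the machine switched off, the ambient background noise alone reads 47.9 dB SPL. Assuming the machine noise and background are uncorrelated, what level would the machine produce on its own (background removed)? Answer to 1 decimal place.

50.8 dB SPL

Remove the background by subtracting linear intensities:
L_src = 10·log₁₀(10^(52.6/10) − 10^(47.9/10)) = 10·log₁₀(120300) = 50.8 dB SPL.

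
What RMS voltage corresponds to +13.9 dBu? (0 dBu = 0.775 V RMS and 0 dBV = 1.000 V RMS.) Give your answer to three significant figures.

3.84 V

V = 0.775 V × 10^(+13.9/20).
= 0.775 × 4.955 = 3.84 V.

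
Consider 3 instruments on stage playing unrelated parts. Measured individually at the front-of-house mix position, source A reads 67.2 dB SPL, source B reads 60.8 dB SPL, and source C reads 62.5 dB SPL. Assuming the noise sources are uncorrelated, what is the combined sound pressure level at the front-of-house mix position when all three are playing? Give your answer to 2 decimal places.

69.15 dB SPL

Uncorrelated sources add in intensity (power), not in dB.
L_total = 10·log₁₀(10^(67.2/10) + 10^(60.8/10) + 10^(62.5/10)) = 10·log₁₀(8229000) = 69.15 dB SPL.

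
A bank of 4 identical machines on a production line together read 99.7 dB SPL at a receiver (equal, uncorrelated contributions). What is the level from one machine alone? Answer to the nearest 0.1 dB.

93.7 dB SPL

4 equal incoherent sources add 10·log₁₀(4) = 6.02 dB over one source.
L_one = 99.7 − 6.02 = 93.7 dB SPL.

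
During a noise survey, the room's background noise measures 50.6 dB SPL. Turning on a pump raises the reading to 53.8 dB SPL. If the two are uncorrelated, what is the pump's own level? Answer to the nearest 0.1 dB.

51.0 dB SPL

Background correction is a power subtraction:
L_src = 10·log₁₀(10^(53.8/10) − 10^(50.6/10)) = 10·log₁₀(125100) = 51.0 dB SPL.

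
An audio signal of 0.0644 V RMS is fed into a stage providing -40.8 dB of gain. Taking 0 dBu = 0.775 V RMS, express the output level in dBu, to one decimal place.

-62.4 dBu

Input level: 20·log₁₀(0.0644/0.775) = -21.61 dBu.
Output: -21.61 − 40.8 = -62.4 dBu.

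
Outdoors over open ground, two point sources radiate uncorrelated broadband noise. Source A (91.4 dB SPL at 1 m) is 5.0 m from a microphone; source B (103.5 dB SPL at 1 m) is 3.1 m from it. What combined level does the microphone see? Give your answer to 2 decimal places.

At the listener: L_A = 91.4 − 20·log₁₀(5.0) = 77.421 dB; L_B = 103.5 − 20·log₁₀(3.1) = 93.673 dB.
Combined: 10·log₁₀(10^(77.421/10)+10^(93.673/10)) = 93.77 dB SPL.

93.77 dB SPL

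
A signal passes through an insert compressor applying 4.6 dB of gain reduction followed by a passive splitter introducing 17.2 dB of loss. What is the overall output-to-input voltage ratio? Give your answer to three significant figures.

0.0813

Net gain = (−4.6) + (−17.2) = -21.8 dB.
Voltage ratio = 10^(-21.8/20) = 0.0813.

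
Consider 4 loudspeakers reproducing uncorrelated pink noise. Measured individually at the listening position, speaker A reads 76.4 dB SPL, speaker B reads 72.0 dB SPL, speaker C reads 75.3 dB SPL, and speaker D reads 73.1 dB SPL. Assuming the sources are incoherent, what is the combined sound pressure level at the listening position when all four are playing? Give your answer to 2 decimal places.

80.56 dB SPL

Add the sources as powers (linear), then convert back to dB:
L_total = 10·log₁₀(10^(76.4/10) + 10^(72.0/10) + 10^(75.3/10) + 10^(73.1/10)) = 10·log₁₀(113800000) = 80.56 dB SPL.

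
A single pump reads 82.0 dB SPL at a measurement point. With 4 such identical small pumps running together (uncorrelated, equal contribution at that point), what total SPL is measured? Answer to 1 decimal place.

88.0 dB SPL

4 equal incoherent sources raise the level by 10·log₁₀(4) = 6.02 dB.
L_total = 82.0 + 6.02 = 88.0 dB SPL.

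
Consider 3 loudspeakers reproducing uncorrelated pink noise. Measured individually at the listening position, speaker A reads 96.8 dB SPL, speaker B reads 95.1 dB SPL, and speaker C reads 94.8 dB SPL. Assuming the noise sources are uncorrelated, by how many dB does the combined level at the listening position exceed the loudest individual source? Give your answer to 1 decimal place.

3.6 dB

Add the sources as powers (linear), then convert back to dB:
L_total = 10·log₁₀(10^(96.8/10) + 10^(95.1/10) + 10^(94.8/10)) = 100.43 dB SPL.
Excess over the loudest (96.8 dB): 100.43 − 96.8 = 3.6 dB.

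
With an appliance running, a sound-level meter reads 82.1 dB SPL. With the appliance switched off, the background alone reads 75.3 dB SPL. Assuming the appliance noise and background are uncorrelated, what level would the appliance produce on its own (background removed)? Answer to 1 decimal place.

Subtract intensities: L_src = 10·log₁₀(10^(L_total/10) − 10^(L_bg/10)).
L_src = 10·log₁₀(10^(82.1/10) − 10^(75.3/10)) = 10·log₁₀(128300000) = 81.1 dB SPL.

81.1 dB SPL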